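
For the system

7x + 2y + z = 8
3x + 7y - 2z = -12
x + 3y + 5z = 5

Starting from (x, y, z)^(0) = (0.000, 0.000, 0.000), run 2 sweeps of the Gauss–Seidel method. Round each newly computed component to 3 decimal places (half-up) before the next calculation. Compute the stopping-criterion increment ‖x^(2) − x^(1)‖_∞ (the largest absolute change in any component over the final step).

0.457

Iteration 1:
  x = (8 - (2)·0.000 - (1)·0.000) / (7) = 1.143
  y = (-12 - (3)·1.143 - (-2)·0.000) / (7) = -2.204
  z = (5 - (1)·1.143 - (3)·-2.204) / (5) = 2.094
Iteration 2:
  x = (8 - (2)·-2.204 - (1)·2.094) / (7) = 1.473
  y = (-12 - (3)·1.473 - (-2)·2.094) / (7) = -1.747
  z = (5 - (1)·1.473 - (3)·-1.747) / (5) = 1.754
Change: (0.330, 0.457, -0.340) → max |·| = 0.457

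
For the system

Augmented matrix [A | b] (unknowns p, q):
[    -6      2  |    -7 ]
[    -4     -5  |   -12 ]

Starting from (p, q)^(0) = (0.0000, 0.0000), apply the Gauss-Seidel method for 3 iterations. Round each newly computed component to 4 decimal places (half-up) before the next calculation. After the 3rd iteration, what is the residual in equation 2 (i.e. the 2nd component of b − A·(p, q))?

-0.0002

Iteration 1:
  p = (-7 - (2)·0.0000) / (-6) = 1.1667
  q = (-12 - (-4)·1.1667) / (-5) = 1.4666
Iteration 2:
  p = (-7 - (2)·1.4666) / (-6) = 1.6555
  q = (-12 - (-4)·1.6555) / (-5) = 1.0756
Iteration 3:
  p = (-7 - (2)·1.0756) / (-6) = 1.5252
  q = (-12 - (-4)·1.5252) / (-5) = 1.1798
Residual b − A·x = (-0.2084, -0.0002)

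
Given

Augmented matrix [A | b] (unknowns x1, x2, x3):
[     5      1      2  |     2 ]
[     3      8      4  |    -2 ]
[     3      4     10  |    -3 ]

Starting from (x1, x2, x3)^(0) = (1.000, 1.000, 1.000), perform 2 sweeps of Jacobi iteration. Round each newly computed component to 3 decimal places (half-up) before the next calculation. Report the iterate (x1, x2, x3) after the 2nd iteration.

Iteration 1:
  x1 = (2 - (1)·1.000 - (2)·1.000) / (5) = -0.200
  x2 = (-2 - (3)·1.000 - (4)·1.000) / (8) = -1.125
  x3 = (-3 - (3)·1.000 - (4)·1.000) / (10) = -1.000
Iteration 2:
  x1 = (2 - (1)·-1.125 - (2)·-1.000) / (5) = 1.025
  x2 = (-2 - (3)·-0.200 - (4)·-1.000) / (8) = 0.325
  x3 = (-3 - (3)·-0.200 - (4)·-1.125) / (10) = 0.210

(1.025, 0.325, 0.210)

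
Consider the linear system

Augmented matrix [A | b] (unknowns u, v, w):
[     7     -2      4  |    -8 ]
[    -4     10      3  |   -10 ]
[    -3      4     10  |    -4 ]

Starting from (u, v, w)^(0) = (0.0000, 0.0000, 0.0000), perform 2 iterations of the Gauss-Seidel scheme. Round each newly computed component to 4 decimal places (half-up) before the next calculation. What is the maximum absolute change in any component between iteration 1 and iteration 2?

0.3249

Iteration 1:
  u = (-8 - (-2)·0.0000 - (4)·0.0000) / (7) = -1.1429
  v = (-10 - (-4)·-1.1429 - (3)·0.0000) / (10) = -1.4572
  w = (-4 - (-3)·-1.1429 - (4)·-1.4572) / (10) = -0.1600
Iteration 2:
  u = (-8 - (-2)·-1.4572 - (4)·-0.1600) / (7) = -1.4678
  v = (-10 - (-4)·-1.4678 - (3)·-0.1600) / (10) = -1.5391
  w = (-4 - (-3)·-1.4678 - (4)·-1.5391) / (10) = -0.2247
Change: (-0.3249, -0.0819, -0.0647) → max |·| = 0.3249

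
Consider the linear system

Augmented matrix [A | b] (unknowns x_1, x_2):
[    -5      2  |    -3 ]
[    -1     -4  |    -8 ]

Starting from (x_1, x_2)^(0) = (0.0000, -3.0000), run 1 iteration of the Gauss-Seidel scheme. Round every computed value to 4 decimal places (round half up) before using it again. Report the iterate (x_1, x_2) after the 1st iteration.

Iteration 1:
  x_1 = (-3 - (2)·-3.0000) / (-5) = -0.6000
  x_2 = (-8 - (-1)·-0.6000) / (-4) = 2.1500

(-0.6000, 2.1500)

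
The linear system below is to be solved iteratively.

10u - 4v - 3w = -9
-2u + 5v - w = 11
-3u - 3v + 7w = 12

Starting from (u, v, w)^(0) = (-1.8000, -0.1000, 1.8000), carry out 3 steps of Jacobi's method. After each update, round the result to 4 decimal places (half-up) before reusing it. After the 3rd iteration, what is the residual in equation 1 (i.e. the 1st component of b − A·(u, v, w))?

3.0941

Iteration 1:
  u = (-9 - (-4)·-0.1000 - (-3)·1.8000) / (10) = -0.4000
  v = (11 - (-2)·-1.8000 - (-1)·1.8000) / (5) = 1.8400
  w = (12 - (-3)·-1.8000 - (-3)·-0.1000) / (7) = 0.9000
Iteration 2:
  u = (-9 - (-4)·1.8400 - (-3)·0.9000) / (10) = 0.1060
  v = (11 - (-2)·-0.4000 - (-1)·0.9000) / (5) = 2.2200
  w = (12 - (-3)·-0.4000 - (-3)·1.8400) / (7) = 2.3314
Iteration 3:
  u = (-9 - (-4)·2.2200 - (-3)·2.3314) / (10) = 0.6874
  v = (11 - (-2)·0.1060 - (-1)·2.3314) / (5) = 2.7087
  w = (12 - (-3)·0.1060 - (-3)·2.2200) / (7) = 2.7111
Residual b − A·x = (3.0941, 1.5424, 3.2106)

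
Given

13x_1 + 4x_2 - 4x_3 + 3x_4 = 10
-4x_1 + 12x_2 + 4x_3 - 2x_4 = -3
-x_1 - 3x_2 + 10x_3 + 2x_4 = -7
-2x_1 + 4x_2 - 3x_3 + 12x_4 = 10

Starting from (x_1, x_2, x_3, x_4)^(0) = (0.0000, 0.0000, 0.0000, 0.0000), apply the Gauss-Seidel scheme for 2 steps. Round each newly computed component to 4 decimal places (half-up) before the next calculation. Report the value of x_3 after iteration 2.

Iteration 1:
  x_1 = (10 - (4)·0.0000 - (-4)·0.0000 - (3)·0.0000) / (13) = 0.7692
  x_2 = (-3 - (-4)·0.7692 - (4)·0.0000 - (-2)·0.0000) / (12) = 0.0064
  x_3 = (-7 - (-1)·0.7692 - (-3)·0.0064 - (2)·0.0000) / (10) = -0.6212
  x_4 = (10 - (-2)·0.7692 - (4)·0.0064 - (-3)·-0.6212) / (12) = 0.8041
Iteration 2:
  x_1 = (10 - (4)·0.0064 - (-4)·-0.6212 - (3)·0.8041) / (13) = 0.3906
  x_2 = (-3 - (-4)·0.3906 - (4)·-0.6212 - (-2)·0.8041) / (12) = 0.2213
  x_3 = (-7 - (-1)·0.3906 - (-3)·0.2213 - (2)·0.8041) / (10) = -0.7554
  x_4 = (10 - (-2)·0.3906 - (4)·0.2213 - (-3)·-0.7554) / (12) = 0.6358

-0.7554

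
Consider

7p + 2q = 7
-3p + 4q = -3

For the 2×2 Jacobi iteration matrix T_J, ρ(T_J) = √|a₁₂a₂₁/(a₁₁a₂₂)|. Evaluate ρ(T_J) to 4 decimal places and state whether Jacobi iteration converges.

0.4629

a₁₂a₂₁/(a₁₁a₂₂) = (2)·(-3) / ((7)·(4)) = -0.214286
ρ = √|-0.214286| = √0.214286 = 0.4629
ρ < 1, so Jacobi converges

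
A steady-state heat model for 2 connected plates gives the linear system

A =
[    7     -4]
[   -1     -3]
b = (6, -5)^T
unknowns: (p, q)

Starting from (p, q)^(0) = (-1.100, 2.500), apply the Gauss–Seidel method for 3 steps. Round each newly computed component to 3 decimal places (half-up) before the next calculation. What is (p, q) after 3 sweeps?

Iteration 1:
  p = (6 - (-4)·2.500) / (7) = 2.286
  q = (-5 - (-1)·2.286) / (-3) = 0.905
Iteration 2:
  p = (6 - (-4)·0.905) / (7) = 1.374
  q = (-5 - (-1)·1.374) / (-3) = 1.209
Iteration 3:
  p = (6 - (-4)·1.209) / (7) = 1.548
  q = (-5 - (-1)·1.548) / (-3) = 1.151

(1.548, 1.151)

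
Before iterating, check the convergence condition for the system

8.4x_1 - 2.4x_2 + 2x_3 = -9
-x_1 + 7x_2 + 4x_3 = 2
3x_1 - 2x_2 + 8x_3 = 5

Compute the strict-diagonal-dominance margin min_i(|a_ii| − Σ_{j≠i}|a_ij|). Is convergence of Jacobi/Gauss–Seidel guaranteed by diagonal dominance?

2

row 1: |8.4| − (2.4+2) = 4
row 2: |7| − (1+4) = 2
row 3: |8| − (3+2) = 3
minimum over rows = 2 → strictly diagonally dominant (convergence guaranteed)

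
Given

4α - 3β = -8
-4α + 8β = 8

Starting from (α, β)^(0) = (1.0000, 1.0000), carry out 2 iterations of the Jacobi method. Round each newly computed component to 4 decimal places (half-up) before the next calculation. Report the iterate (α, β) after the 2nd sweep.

(-0.8750, 0.3750)

Iteration 1:
  α = (-8 - (-3)·1.0000) / (4) = -1.2500
  β = (8 - (-4)·1.0000) / (8) = 1.5000
Iteration 2:
  α = (-8 - (-3)·1.5000) / (4) = -0.8750
  β = (8 - (-4)·-1.2500) / (8) = 0.3750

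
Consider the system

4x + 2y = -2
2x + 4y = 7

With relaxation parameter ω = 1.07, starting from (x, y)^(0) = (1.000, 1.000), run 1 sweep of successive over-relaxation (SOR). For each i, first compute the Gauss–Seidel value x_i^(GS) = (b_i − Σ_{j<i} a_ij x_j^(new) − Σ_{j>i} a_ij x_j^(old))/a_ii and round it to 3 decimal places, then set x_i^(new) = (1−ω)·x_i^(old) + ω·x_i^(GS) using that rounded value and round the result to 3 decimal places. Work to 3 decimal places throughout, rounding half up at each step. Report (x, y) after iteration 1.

Iteration 1:
  x: GS value = (-2 - (2)·1.000) / (4) = -1.000;  x ← (1−ω)·1.000 + ω·-1.000 = -1.140
  y: GS value = (7 - (2)·-1.140) / (4) = 2.320;  y ← (1−ω)·1.000 + ω·2.320 = 2.412

(-1.140, 2.412)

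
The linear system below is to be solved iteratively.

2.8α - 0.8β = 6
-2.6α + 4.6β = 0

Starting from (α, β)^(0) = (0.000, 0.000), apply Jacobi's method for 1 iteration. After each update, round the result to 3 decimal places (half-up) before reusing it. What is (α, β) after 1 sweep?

Iteration 1:
  α = (6 - (-0.8)·0.000) / (2.8) = 2.143
  β = (0 - (-2.6)·0.000) / (4.6) = 0.000

(2.143, 0.000)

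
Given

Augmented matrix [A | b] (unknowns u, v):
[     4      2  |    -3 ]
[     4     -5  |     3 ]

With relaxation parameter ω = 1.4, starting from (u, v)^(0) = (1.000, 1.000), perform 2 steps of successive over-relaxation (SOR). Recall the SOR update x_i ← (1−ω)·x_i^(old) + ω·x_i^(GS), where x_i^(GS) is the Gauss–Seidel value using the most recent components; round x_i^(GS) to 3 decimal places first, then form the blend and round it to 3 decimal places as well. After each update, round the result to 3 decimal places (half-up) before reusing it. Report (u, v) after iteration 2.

Iteration 1:
  u: GS value = (-3 - (2)·1.000) / (4) = -1.250;  u ← (1−ω)·1.000 + ω·-1.250 = -2.150
  v: GS value = (3 - (4)·-2.150) / (-5) = -2.320;  v ← (1−ω)·1.000 + ω·-2.320 = -3.648
Iteration 2:
  u: GS value = (-3 - (2)·-3.648) / (4) = 1.074;  u ← (1−ω)·-2.150 + ω·1.074 = 2.364
  v: GS value = (3 - (4)·2.364) / (-5) = 1.291;  v ← (1−ω)·-3.648 + ω·1.291 = 3.267

(2.364, 3.267)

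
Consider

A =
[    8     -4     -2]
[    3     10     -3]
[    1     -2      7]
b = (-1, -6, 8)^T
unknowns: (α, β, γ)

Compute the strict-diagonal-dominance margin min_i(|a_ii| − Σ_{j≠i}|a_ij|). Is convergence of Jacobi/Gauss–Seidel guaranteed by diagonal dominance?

2

row 1: |8| − (4+2) = 2
row 2: |10| − (3+3) = 4
row 3: |7| − (1+2) = 4
minimum over rows = 2 → strictly diagonally dominant (convergence guaranteed)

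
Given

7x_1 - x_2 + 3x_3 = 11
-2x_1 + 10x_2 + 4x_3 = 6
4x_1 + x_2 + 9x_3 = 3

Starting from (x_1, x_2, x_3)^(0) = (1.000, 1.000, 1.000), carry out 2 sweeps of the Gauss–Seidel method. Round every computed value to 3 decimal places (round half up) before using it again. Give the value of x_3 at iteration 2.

Iteration 1:
  x_1 = (11 - (-1)·1.000 - (3)·1.000) / (7) = 1.286
  x_2 = (6 - (-2)·1.286 - (4)·1.000) / (10) = 0.457
  x_3 = (3 - (4)·1.286 - (1)·0.457) / (9) = -0.289
Iteration 2:
  x_1 = (11 - (-1)·0.457 - (3)·-0.289) / (7) = 1.761
  x_2 = (6 - (-2)·1.761 - (4)·-0.289) / (10) = 1.068
  x_3 = (3 - (4)·1.761 - (1)·1.068) / (9) = -0.568

-0.568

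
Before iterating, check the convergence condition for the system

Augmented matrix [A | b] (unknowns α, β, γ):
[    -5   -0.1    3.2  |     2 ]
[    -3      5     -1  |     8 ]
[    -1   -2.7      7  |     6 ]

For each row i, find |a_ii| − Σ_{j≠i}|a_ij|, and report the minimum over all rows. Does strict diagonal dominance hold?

row 1: |-5| − (0.1+3.2) = 1.7
row 2: |5| − (3+1) = 1
row 3: |7| − (1+2.7) = 3.3
minimum over rows = 1 → strictly diagonally dominant (convergence guaranteed)

1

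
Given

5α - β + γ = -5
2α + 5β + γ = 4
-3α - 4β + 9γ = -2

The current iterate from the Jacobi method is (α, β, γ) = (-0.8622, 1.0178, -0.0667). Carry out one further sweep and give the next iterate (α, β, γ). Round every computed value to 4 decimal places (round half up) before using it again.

(-0.7831, 1.1582, -0.0573)

One sweep:
  α = (-5 - (-1)·1.0178 - (1)·-0.0667) / (5) = -0.7831
  β = (4 - (2)·-0.8622 - (1)·-0.0667) / (5) = 1.1582
  γ = (-2 - (-3)·-0.8622 - (-4)·1.0178) / (9) = -0.0573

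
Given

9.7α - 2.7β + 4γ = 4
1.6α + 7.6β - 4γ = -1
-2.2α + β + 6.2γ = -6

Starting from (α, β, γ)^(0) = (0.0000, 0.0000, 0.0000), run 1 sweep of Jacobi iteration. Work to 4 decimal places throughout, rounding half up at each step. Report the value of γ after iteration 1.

Iteration 1:
  α = (4 - (-2.7)·0.0000 - (4)·0.0000) / (9.7) = 0.4124
  β = (-1 - (1.6)·0.0000 - (-4)·0.0000) / (7.6) = -0.1316
  γ = (-6 - (-2.2)·0.0000 - (1)·0.0000) / (6.2) = -0.9677

-0.9677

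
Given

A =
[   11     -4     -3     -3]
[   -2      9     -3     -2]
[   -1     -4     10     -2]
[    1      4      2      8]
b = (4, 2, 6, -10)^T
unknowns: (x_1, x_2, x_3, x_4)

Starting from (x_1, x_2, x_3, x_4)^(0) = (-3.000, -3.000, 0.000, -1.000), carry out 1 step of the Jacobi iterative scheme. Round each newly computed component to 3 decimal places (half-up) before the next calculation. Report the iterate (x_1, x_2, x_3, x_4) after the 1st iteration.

Iteration 1:
  x_1 = (4 - (-4)·-3.000 - (-3)·0.000 - (-3)·-1.000) / (11) = -1.000
  x_2 = (2 - (-2)·-3.000 - (-3)·0.000 - (-2)·-1.000) / (9) = -0.667
  x_3 = (6 - (-1)·-3.000 - (-4)·-3.000 - (-2)·-1.000) / (10) = -1.100
  x_4 = (-10 - (1)·-3.000 - (4)·-3.000 - (2)·0.000) / (8) = 0.625

(-1.000, -0.667, -1.100, 0.625)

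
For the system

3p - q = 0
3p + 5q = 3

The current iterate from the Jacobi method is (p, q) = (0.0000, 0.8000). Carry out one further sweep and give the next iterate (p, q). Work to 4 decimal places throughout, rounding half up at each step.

One sweep:
  p = (0 - (-1)·0.8000) / (3) = 0.2667
  q = (3 - (3)·0.0000) / (5) = 0.6000

(0.2667, 0.6000)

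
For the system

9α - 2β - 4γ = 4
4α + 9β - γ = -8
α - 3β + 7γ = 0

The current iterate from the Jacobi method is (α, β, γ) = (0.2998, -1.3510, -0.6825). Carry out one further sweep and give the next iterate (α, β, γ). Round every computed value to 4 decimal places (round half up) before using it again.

One sweep:
  α = (4 - (-2)·-1.3510 - (-4)·-0.6825) / (9) = -0.1591
  β = (-8 - (4)·0.2998 - (-1)·-0.6825) / (9) = -1.0980
  γ = (0 - (1)·0.2998 - (-3)·-1.3510) / (7) = -0.6218

(-0.1591, -1.0980, -0.6218)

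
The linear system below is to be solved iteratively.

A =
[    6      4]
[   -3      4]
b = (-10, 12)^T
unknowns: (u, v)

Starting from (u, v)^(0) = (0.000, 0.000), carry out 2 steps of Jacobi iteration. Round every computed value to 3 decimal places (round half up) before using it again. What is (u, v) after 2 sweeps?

(-3.667, 1.750)

Iteration 1:
  u = (-10 - (4)·0.000) / (6) = -1.667
  v = (12 - (-3)·0.000) / (4) = 3.000
Iteration 2:
  u = (-10 - (4)·3.000) / (6) = -3.667
  v = (12 - (-3)·-1.667) / (4) = 1.750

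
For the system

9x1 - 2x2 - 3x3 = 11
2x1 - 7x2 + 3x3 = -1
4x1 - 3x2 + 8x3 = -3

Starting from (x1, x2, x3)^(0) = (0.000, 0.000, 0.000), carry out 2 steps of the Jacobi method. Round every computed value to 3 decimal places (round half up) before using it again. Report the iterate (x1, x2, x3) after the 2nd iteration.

(1.129, 0.331, -0.932)

Iteration 1:
  x1 = (11 - (-2)·0.000 - (-3)·0.000) / (9) = 1.222
  x2 = (-1 - (2)·0.000 - (3)·0.000) / (-7) = 0.143
  x3 = (-3 - (4)·0.000 - (-3)·0.000) / (8) = -0.375
Iteration 2:
  x1 = (11 - (-2)·0.143 - (-3)·-0.375) / (9) = 1.129
  x2 = (-1 - (2)·1.222 - (3)·-0.375) / (-7) = 0.331
  x3 = (-3 - (4)·1.222 - (-3)·0.143) / (8) = -0.932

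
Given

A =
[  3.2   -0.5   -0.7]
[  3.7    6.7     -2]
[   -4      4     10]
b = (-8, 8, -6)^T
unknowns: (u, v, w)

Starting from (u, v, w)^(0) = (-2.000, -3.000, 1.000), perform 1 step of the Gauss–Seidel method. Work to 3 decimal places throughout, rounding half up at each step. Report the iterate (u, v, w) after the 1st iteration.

(-2.750, 3.011, -2.904)

Iteration 1:
  u = (-8 - (-0.5)·-3.000 - (-0.7)·1.000) / (3.2) = -2.750
  v = (8 - (3.7)·-2.750 - (-2)·1.000) / (6.7) = 3.011
  w = (-6 - (-4)·-2.750 - (4)·3.011) / (10) = -2.904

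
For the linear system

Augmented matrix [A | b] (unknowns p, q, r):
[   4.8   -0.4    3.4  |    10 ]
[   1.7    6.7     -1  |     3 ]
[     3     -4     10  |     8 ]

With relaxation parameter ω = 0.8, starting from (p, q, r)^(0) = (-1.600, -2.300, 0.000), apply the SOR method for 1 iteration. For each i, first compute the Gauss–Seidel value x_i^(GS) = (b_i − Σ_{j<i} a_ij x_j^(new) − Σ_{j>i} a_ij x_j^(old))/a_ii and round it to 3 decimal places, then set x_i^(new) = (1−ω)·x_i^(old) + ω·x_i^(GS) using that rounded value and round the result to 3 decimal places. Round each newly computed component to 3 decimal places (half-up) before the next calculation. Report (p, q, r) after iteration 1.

Iteration 1:
  p: GS value = (10 - (-0.4)·-2.300 - (3.4)·0.000) / (4.8) = 1.892;  p ← (1−ω)·-1.600 + ω·1.892 = 1.194
  q: GS value = (3 - (1.7)·1.194 - (-1)·0.000) / (6.7) = 0.145;  q ← (1−ω)·-2.300 + ω·0.145 = -0.344
  r: GS value = (8 - (3)·1.194 - (-4)·-0.344) / (10) = 0.304;  r ← (1−ω)·0.000 + ω·0.304 = 0.243

(1.194, -0.344, 0.243)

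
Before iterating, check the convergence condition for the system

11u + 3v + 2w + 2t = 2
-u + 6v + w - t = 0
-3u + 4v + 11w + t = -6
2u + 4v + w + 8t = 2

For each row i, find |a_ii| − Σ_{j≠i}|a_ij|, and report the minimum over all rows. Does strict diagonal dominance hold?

1

row 1: |11| − (3+2+2) = 4
row 2: |6| − (1+1+1) = 3
row 3: |11| − (3+4+1) = 3
row 4: |8| − (2+4+1) = 1
minimum over rows = 1 → strictly diagonally dominant (convergence guaranteed)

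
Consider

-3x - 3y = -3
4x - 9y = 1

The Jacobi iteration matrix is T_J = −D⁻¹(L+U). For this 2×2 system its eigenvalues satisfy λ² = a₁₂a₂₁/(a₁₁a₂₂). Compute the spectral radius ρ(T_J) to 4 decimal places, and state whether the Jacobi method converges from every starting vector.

a₁₂a₂₁/(a₁₁a₂₂) = (-3)·(4) / ((-3)·(-9)) = -0.444444
ρ = √|-0.444444| = √0.444444 = 0.6667
ρ < 1, so Jacobi converges

0.6667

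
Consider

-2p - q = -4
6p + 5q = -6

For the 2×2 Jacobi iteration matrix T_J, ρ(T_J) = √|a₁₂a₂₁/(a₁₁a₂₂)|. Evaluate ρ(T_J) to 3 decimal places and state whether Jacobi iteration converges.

a₁₂a₂₁/(a₁₁a₂₂) = (-1)·(6) / ((-2)·(5)) = 0.600000
ρ = √|0.600000| = √0.600000 = 0.775
ρ < 1, so Jacobi converges

0.775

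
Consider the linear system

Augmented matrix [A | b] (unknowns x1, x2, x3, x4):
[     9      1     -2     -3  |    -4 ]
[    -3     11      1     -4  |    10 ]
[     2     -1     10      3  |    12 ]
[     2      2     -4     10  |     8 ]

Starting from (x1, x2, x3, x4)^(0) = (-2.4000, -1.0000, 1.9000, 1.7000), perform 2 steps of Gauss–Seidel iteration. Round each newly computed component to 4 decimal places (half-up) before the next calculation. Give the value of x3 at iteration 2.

Iteration 1:
  x1 = (-4 - (1)·-1.0000 - (-2)·1.9000 - (-3)·1.7000) / (9) = 0.6556
  x2 = (10 - (-3)·0.6556 - (1)·1.9000 - (-4)·1.7000) / (11) = 1.5333
  x3 = (12 - (2)·0.6556 - (-1)·1.5333 - (3)·1.7000) / (10) = 0.7122
  x4 = (8 - (2)·0.6556 - (2)·1.5333 - (-4)·0.7122) / (10) = 0.6471
Iteration 2:
  x1 = (-4 - (1)·1.5333 - (-2)·0.7122 - (-3)·0.6471) / (9) = -0.2408
  x2 = (10 - (-3)·-0.2408 - (1)·0.7122 - (-4)·0.6471) / (11) = 1.0140
  x3 = (12 - (2)·-0.2408 - (-1)·1.0140 - (3)·0.6471) / (10) = 1.1554
  x4 = (8 - (2)·-0.2408 - (2)·1.0140 - (-4)·1.1554) / (10) = 1.1075

1.1554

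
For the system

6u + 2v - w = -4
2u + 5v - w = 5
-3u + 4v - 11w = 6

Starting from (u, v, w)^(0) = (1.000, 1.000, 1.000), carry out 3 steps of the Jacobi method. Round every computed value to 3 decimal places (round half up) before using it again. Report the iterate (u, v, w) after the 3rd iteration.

Iteration 1:
  u = (-4 - (2)·1.000 - (-1)·1.000) / (6) = -0.833
  v = (5 - (2)·1.000 - (-1)·1.000) / (5) = 0.800
  w = (6 - (-3)·1.000 - (4)·1.000) / (-11) = -0.455
Iteration 2:
  u = (-4 - (2)·0.800 - (-1)·-0.455) / (6) = -1.009
  v = (5 - (2)·-0.833 - (-1)·-0.455) / (5) = 1.242
  w = (6 - (-3)·-0.833 - (4)·0.800) / (-11) = -0.027
Iteration 3:
  u = (-4 - (2)·1.242 - (-1)·-0.027) / (6) = -1.085
  v = (5 - (2)·-1.009 - (-1)·-0.027) / (5) = 1.398
  w = (6 - (-3)·-1.009 - (4)·1.242) / (-11) = 0.181

(-1.085, 1.398, 0.181)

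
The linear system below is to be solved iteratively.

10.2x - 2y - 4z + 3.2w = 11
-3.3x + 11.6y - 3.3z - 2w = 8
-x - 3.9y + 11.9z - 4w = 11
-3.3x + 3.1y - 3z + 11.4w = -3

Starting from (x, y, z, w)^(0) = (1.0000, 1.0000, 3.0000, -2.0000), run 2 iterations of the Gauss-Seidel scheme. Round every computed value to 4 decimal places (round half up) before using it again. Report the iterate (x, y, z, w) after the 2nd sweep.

(1.8336, 1.6150, 1.7346, 0.2849)

Iteration 1:
  x = (11 - (-2)·1.0000 - (-4)·3.0000 - (3.2)·-2.0000) / (10.2) = 3.0784
  y = (8 - (-3.3)·3.0784 - (-3.3)·3.0000 - (-2)·-2.0000) / (11.6) = 2.0740
  z = (11 - (-1)·3.0784 - (-3.9)·2.0740 - (-4)·-2.0000) / (11.9) = 1.1905
  w = (-3 - (-3.3)·3.0784 - (3.1)·2.0740 - (-3)·1.1905) / (11.4) = 0.3773
Iteration 2:
  x = (11 - (-2)·2.0740 - (-4)·1.1905 - (3.2)·0.3773) / (10.2) = 1.8336
  y = (8 - (-3.3)·1.8336 - (-3.3)·1.1905 - (-2)·0.3773) / (11.6) = 1.6150
  z = (11 - (-1)·1.8336 - (-3.9)·1.6150 - (-4)·0.3773) / (11.9) = 1.7346
  w = (-3 - (-3.3)·1.8336 - (3.1)·1.6150 - (-3)·1.7346) / (11.4) = 0.2849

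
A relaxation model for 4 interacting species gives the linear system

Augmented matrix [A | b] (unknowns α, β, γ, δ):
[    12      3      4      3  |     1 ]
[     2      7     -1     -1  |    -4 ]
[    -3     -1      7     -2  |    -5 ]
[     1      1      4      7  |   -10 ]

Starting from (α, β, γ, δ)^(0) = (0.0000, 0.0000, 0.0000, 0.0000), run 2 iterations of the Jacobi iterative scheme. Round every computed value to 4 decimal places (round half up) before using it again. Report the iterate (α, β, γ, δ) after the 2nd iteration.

Iteration 1:
  α = (1 - (3)·0.0000 - (4)·0.0000 - (3)·0.0000) / (12) = 0.0833
  β = (-4 - (2)·0.0000 - (-1)·0.0000 - (-1)·0.0000) / (7) = -0.5714
  γ = (-5 - (-3)·0.0000 - (-1)·0.0000 - (-2)·0.0000) / (7) = -0.7143
  δ = (-10 - (1)·0.0000 - (1)·0.0000 - (4)·0.0000) / (7) = -1.4286
Iteration 2:
  α = (1 - (3)·-0.5714 - (4)·-0.7143 - (3)·-1.4286) / (12) = 0.8214
  β = (-4 - (2)·0.0833 - (-1)·-0.7143 - (-1)·-1.4286) / (7) = -0.9014
  γ = (-5 - (-3)·0.0833 - (-1)·-0.5714 - (-2)·-1.4286) / (7) = -1.1684
  δ = (-10 - (1)·0.0833 - (1)·-0.5714 - (4)·-0.7143) / (7) = -0.9507

(0.8214, -0.9014, -1.1684, -0.9507)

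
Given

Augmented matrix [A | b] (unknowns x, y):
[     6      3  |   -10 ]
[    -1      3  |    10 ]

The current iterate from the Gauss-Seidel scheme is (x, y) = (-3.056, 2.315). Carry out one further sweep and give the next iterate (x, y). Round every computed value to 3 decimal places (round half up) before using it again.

One sweep:
  x = (-10 - (3)·2.315) / (6) = -2.824
  y = (10 - (-1)·-2.824) / (3) = 2.392

(-2.824, 2.392)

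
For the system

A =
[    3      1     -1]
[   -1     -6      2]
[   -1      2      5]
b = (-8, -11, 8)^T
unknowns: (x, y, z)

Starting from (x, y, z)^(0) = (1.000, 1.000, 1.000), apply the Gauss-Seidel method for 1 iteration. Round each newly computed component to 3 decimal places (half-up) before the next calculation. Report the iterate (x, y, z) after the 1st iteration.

(-2.667, 2.611, 0.022)

Iteration 1:
  x = (-8 - (1)·1.000 - (-1)·1.000) / (3) = -2.667
  y = (-11 - (-1)·-2.667 - (2)·1.000) / (-6) = 2.611
  z = (8 - (-1)·-2.667 - (2)·2.611) / (5) = 0.022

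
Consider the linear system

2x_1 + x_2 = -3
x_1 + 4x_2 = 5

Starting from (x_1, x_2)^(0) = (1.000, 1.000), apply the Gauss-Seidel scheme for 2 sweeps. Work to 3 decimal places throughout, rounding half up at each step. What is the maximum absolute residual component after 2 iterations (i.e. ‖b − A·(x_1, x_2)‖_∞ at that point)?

Iteration 1:
  x_1 = (-3 - (1)·1.000) / (2) = -2.000
  x_2 = (5 - (1)·-2.000) / (4) = 1.750
Iteration 2:
  x_1 = (-3 - (1)·1.750) / (2) = -2.375
  x_2 = (5 - (1)·-2.375) / (4) = 1.844
Residual b − A·x = (-0.094, -0.001); ∞-norm = 0.094

0.094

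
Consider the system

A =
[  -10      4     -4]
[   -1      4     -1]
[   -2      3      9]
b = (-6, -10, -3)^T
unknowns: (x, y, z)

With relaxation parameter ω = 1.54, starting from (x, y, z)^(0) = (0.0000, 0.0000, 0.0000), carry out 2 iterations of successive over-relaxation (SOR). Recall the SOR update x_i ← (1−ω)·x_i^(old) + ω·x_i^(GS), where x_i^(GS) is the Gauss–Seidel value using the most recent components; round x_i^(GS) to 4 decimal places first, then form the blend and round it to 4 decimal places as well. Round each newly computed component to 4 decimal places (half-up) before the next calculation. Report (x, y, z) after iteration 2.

(-2.7110, -2.3921, -1.0754)

Iteration 1:
  x: GS value = (-6 - (4)·0.0000 - (-4)·0.0000) / (-10) = 0.6000;  x ← (1−ω)·0.0000 + ω·0.6000 = 0.9240
  y: GS value = (-10 - (-1)·0.9240 - (-1)·0.0000) / (4) = -2.2690;  y ← (1−ω)·0.0000 + ω·-2.2690 = -3.4943
  z: GS value = (-3 - (-2)·0.9240 - (3)·-3.4943) / (9) = 1.0368;  z ← (1−ω)·0.0000 + ω·1.0368 = 1.5967
Iteration 2:
  x: GS value = (-6 - (4)·-3.4943 - (-4)·1.5967) / (-10) = -1.4364;  x ← (1−ω)·0.9240 + ω·-1.4364 = -2.7110
  y: GS value = (-10 - (-1)·-2.7110 - (-1)·1.5967) / (4) = -2.7786;  y ← (1−ω)·-3.4943 + ω·-2.7786 = -2.3921
  z: GS value = (-3 - (-2)·-2.7110 - (3)·-2.3921) / (9) = -0.1384;  z ← (1−ω)·1.5967 + ω·-0.1384 = -1.0754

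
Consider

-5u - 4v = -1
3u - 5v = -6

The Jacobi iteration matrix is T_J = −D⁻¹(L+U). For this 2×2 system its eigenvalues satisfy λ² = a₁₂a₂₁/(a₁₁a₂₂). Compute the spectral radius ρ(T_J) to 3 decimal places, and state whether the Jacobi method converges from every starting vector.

0.693

a₁₂a₂₁/(a₁₁a₂₂) = (-4)·(3) / ((-5)·(-5)) = -0.480000
ρ = √|-0.480000| = √0.480000 = 0.693
ρ < 1, so Jacobi converges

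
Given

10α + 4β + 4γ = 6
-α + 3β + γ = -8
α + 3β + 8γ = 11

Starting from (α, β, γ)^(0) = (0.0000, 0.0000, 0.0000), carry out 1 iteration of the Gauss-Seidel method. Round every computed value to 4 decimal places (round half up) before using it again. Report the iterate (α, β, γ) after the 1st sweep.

(0.6000, -2.4667, 2.2250)

Iteration 1:
  α = (6 - (4)·0.0000 - (4)·0.0000) / (10) = 0.6000
  β = (-8 - (-1)·0.6000 - (1)·0.0000) / (3) = -2.4667
  γ = (11 - (1)·0.6000 - (3)·-2.4667) / (8) = 2.2250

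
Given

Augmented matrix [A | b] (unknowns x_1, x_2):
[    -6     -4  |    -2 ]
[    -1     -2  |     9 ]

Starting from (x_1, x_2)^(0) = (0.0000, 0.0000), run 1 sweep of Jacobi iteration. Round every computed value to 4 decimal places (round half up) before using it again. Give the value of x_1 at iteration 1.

0.3333

Iteration 1:
  x_1 = (-2 - (-4)·0.0000) / (-6) = 0.3333
  x_2 = (9 - (-1)·0.0000) / (-2) = -4.5000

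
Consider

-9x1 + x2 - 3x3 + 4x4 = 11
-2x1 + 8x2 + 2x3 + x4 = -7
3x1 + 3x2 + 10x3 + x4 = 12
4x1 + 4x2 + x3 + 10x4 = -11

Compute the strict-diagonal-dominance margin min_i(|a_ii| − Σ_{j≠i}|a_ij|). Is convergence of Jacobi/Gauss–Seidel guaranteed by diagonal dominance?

row 1: |-9| − (1+3+4) = 1
row 2: |8| − (2+2+1) = 3
row 3: |10| − (3+3+1) = 3
row 4: |10| − (4+4+1) = 1
minimum over rows = 1 → strictly diagonally dominant (convergence guaranteed)

1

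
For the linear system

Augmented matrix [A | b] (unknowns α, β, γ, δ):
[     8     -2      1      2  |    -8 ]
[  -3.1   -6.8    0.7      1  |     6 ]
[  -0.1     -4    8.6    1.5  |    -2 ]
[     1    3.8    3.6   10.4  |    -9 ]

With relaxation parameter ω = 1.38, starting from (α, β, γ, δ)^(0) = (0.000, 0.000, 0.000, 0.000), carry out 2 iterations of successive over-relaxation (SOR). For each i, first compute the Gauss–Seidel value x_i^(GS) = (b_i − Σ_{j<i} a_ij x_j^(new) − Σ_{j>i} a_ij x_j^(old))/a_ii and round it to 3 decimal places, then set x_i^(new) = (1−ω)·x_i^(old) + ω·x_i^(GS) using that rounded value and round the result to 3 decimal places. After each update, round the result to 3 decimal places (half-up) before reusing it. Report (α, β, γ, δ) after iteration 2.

Iteration 1:
  α: GS value = (-8 - (-2)·0.000 - (1)·0.000 - (2)·0.000) / (8) = -1.000;  α ← (1−ω)·0.000 + ω·-1.000 = -1.380
  β: GS value = (6 - (-3.1)·-1.380 - (0.7)·0.000 - (1)·0.000) / (-6.8) = -0.253;  β ← (1−ω)·0.000 + ω·-0.253 = -0.349
  γ: GS value = (-2 - (-0.1)·-1.380 - (-4)·-0.349 - (1.5)·0.000) / (8.6) = -0.411;  γ ← (1−ω)·0.000 + ω·-0.411 = -0.567
  δ: GS value = (-9 - (1)·-1.380 - (3.8)·-0.349 - (3.6)·-0.567) / (10.4) = -0.409;  δ ← (1−ω)·0.000 + ω·-0.409 = -0.564
Iteration 2:
  α: GS value = (-8 - (-2)·-0.349 - (1)·-0.567 - (2)·-0.564) / (8) = -0.875;  α ← (1−ω)·-1.380 + ω·-0.875 = -0.683
  β: GS value = (6 - (-3.1)·-0.683 - (0.7)·-0.567 - (1)·-0.564) / (-6.8) = -0.712;  β ← (1−ω)·-0.349 + ω·-0.712 = -0.850
  γ: GS value = (-2 - (-0.1)·-0.683 - (-4)·-0.850 - (1.5)·-0.564) / (8.6) = -0.537;  γ ← (1−ω)·-0.567 + ω·-0.537 = -0.526
  δ: GS value = (-9 - (1)·-0.683 - (3.8)·-0.850 - (3.6)·-0.526) / (10.4) = -0.307;  δ ← (1−ω)·-0.564 + ω·-0.307 = -0.209

(-0.683, -0.850, -0.526, -0.209)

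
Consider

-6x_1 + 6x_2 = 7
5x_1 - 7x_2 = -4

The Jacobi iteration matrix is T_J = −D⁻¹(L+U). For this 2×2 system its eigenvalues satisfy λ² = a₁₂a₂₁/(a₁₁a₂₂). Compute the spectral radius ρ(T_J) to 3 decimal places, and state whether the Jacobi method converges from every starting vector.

a₁₂a₂₁/(a₁₁a₂₂) = (6)·(5) / ((-6)·(-7)) = 0.714286
ρ = √|0.714286| = √0.714286 = 0.845
ρ < 1, so Jacobi converges

0.845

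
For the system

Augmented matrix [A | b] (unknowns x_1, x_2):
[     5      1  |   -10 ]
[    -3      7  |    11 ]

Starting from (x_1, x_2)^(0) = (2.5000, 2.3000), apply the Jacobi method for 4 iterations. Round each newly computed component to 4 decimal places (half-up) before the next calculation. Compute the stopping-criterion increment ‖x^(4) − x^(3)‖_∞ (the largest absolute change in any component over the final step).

Iteration 1:
  x_1 = (-10 - (1)·2.3000) / (5) = -2.4600
  x_2 = (11 - (-3)·2.5000) / (7) = 2.6429
Iteration 2:
  x_1 = (-10 - (1)·2.6429) / (5) = -2.5286
  x_2 = (11 - (-3)·-2.4600) / (7) = 0.5171
Iteration 3:
  x_1 = (-10 - (1)·0.5171) / (5) = -2.1034
  x_2 = (11 - (-3)·-2.5286) / (7) = 0.4877
Iteration 4:
  x_1 = (-10 - (1)·0.4877) / (5) = -2.0975
  x_2 = (11 - (-3)·-2.1034) / (7) = 0.6700
Change: (0.0059, 0.1823) → max |·| = 0.1823

0.1823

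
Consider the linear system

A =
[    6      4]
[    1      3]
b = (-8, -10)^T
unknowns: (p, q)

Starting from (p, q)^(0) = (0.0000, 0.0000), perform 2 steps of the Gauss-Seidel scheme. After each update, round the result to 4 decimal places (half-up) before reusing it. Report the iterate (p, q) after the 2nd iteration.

(0.5926, -3.5309)

Iteration 1:
  p = (-8 - (4)·0.0000) / (6) = -1.3333
  q = (-10 - (1)·-1.3333) / (3) = -2.8889
Iteration 2:
  p = (-8 - (4)·-2.8889) / (6) = 0.5926
  q = (-10 - (1)·0.5926) / (3) = -3.5309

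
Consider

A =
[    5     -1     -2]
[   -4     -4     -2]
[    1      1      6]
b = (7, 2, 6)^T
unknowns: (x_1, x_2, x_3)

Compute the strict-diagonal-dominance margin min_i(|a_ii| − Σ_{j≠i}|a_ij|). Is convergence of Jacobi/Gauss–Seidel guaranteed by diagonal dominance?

-2

row 1: |5| − (1+2) = 2
row 2: |-4| − (4+2) = -2
row 3: |6| − (1+1) = 4
minimum over rows = -2 → not strictly diagonally dominant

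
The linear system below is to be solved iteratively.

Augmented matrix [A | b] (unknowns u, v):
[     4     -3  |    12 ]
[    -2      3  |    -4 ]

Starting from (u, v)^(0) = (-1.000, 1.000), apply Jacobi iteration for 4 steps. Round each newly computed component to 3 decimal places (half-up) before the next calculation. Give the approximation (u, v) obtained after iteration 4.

Iteration 1:
  u = (12 - (-3)·1.000) / (4) = 3.750
  v = (-4 - (-2)·-1.000) / (3) = -2.000
Iteration 2:
  u = (12 - (-3)·-2.000) / (4) = 1.500
  v = (-4 - (-2)·3.750) / (3) = 1.167
Iteration 3:
  u = (12 - (-3)·1.167) / (4) = 3.875
  v = (-4 - (-2)·1.500) / (3) = -0.333
Iteration 4:
  u = (12 - (-3)·-0.333) / (4) = 2.750
  v = (-4 - (-2)·3.875) / (3) = 1.250

(2.750, 1.250)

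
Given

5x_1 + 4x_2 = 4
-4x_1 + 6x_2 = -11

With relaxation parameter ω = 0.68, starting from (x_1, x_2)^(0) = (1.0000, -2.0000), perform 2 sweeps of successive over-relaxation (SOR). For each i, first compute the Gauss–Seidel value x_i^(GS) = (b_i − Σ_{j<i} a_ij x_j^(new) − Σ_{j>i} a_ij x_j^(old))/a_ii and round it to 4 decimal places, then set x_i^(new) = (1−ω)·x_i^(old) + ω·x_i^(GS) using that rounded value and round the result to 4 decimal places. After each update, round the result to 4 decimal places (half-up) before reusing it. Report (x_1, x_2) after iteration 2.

Iteration 1:
  x_1: GS value = (4 - (4)·-2.0000) / (5) = 2.4000;  x_1 ← (1−ω)·1.0000 + ω·2.4000 = 1.9520
  x_2: GS value = (-11 - (-4)·1.9520) / (6) = -0.5320;  x_2 ← (1−ω)·-2.0000 + ω·-0.5320 = -1.0018
Iteration 2:
  x_1: GS value = (4 - (4)·-1.0018) / (5) = 1.6014;  x_1 ← (1−ω)·1.9520 + ω·1.6014 = 1.7136
  x_2: GS value = (-11 - (-4)·1.7136) / (6) = -0.6909;  x_2 ← (1−ω)·-1.0018 + ω·-0.6909 = -0.7904

(1.7136, -0.7904)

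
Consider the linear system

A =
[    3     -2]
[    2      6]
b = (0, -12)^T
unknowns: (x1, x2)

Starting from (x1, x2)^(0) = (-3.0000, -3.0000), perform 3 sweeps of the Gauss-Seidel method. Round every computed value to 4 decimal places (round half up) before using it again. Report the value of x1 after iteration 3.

-1.1358

Iteration 1:
  x1 = (0 - (-2)·-3.0000) / (3) = -2.0000
  x2 = (-12 - (2)·-2.0000) / (6) = -1.3333
Iteration 2:
  x1 = (0 - (-2)·-1.3333) / (3) = -0.8889
  x2 = (-12 - (2)·-0.8889) / (6) = -1.7037
Iteration 3:
  x1 = (0 - (-2)·-1.7037) / (3) = -1.1358
  x2 = (-12 - (2)·-1.1358) / (6) = -1.6214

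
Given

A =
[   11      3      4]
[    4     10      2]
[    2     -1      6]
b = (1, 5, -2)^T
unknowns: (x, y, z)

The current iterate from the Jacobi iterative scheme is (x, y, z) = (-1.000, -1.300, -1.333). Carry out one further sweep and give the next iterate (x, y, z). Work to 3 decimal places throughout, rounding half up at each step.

One sweep:
  x = (1 - (3)·-1.300 - (4)·-1.333) / (11) = 0.930
  y = (5 - (4)·-1.000 - (2)·-1.333) / (10) = 1.167
  z = (-2 - (2)·-1.000 - (-1)·-1.300) / (6) = -0.217

(0.930, 1.167, -0.217)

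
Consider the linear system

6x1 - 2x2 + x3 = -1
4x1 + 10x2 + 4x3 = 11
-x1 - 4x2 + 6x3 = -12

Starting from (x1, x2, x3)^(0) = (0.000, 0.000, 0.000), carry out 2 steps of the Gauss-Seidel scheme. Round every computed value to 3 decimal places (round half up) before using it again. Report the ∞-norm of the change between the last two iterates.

0.598

Iteration 1:
  x1 = (-1 - (-2)·0.000 - (1)·0.000) / (6) = -0.167
  x2 = (11 - (4)·-0.167 - (4)·0.000) / (10) = 1.167
  x3 = (-12 - (-1)·-0.167 - (-4)·1.167) / (6) = -1.250
Iteration 2:
  x1 = (-1 - (-2)·1.167 - (1)·-1.250) / (6) = 0.431
  x2 = (11 - (4)·0.431 - (4)·-1.250) / (10) = 1.428
  x3 = (-12 - (-1)·0.431 - (-4)·1.428) / (6) = -0.976
Change: (0.598, 0.261, 0.274) → max |·| = 0.598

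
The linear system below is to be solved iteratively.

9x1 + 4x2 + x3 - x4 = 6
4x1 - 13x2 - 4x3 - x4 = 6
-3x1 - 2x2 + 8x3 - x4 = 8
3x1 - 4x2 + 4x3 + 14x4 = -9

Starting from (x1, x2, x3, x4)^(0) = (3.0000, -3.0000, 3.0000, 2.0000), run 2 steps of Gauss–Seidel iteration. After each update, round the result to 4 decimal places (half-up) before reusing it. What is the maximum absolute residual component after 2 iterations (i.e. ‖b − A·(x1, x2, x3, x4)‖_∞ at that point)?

2.7803

Iteration 1:
  x1 = (6 - (4)·-3.0000 - (1)·3.0000 - (-1)·2.0000) / (9) = 1.8889
  x2 = (6 - (4)·1.8889 - (-4)·3.0000 - (-1)·2.0000) / (-13) = -0.9573
  x3 = (8 - (-3)·1.8889 - (-2)·-0.9573 - (-1)·2.0000) / (8) = 1.7190
  x4 = (-9 - (3)·1.8889 - (-4)·-0.9573 - (4)·1.7190) / (14) = -1.8123
Iteration 2:
  x1 = (6 - (4)·-0.9573 - (1)·1.7190 - (-1)·-1.8123) / (9) = 0.6998
  x2 = (6 - (4)·0.6998 - (-4)·1.7190 - (-1)·-1.8123) / (-13) = -0.6357
  x3 = (8 - (-3)·0.6998 - (-2)·-0.6357 - (-1)·-1.8123) / (8) = 0.8770
  x4 = (-9 - (3)·0.6998 - (-4)·-0.6357 - (4)·0.8770) / (14) = -1.2250
Residual b − A·x = (0.1426, -2.7803, 0.5870, -0.0002); ∞-norm = 2.7803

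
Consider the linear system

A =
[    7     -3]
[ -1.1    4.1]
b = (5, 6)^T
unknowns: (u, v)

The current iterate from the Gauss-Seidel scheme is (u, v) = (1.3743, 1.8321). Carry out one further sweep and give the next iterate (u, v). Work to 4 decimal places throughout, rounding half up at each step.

(1.4995, 1.8657)

One sweep:
  u = (5 - (-3)·1.8321) / (7) = 1.4995
  v = (6 - (-1.1)·1.4995) / (4.1) = 1.8657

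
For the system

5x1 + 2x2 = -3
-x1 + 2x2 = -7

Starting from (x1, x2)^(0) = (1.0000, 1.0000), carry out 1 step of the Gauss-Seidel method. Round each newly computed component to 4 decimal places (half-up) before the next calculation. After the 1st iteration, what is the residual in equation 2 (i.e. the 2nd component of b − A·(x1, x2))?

Iteration 1:
  x1 = (-3 - (2)·1.0000) / (5) = -1.0000
  x2 = (-7 - (-1)·-1.0000) / (2) = -4.0000
Residual b − A·x = (10.0000, 0.0000)

0.0000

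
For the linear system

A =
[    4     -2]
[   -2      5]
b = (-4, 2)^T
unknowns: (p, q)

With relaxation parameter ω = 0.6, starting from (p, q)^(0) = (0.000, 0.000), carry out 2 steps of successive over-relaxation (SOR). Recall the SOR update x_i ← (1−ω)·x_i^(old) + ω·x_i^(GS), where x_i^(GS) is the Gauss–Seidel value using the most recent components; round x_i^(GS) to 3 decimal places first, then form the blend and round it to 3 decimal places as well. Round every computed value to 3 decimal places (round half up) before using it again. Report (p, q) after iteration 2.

(-0.811, 0.084)

Iteration 1:
  p: GS value = (-4 - (-2)·0.000) / (4) = -1.000;  p ← (1−ω)·0.000 + ω·-1.000 = -0.600
  q: GS value = (2 - (-2)·-0.600) / (5) = 0.160;  q ← (1−ω)·0.000 + ω·0.160 = 0.096
Iteration 2:
  p: GS value = (-4 - (-2)·0.096) / (4) = -0.952;  p ← (1−ω)·-0.600 + ω·-0.952 = -0.811
  q: GS value = (2 - (-2)·-0.811) / (5) = 0.076;  q ← (1−ω)·0.096 + ω·0.076 = 0.084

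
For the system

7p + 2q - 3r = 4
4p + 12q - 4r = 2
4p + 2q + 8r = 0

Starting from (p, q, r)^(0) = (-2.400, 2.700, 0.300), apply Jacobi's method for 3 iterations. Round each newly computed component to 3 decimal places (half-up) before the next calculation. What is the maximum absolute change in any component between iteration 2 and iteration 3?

Iteration 1:
  p = (4 - (2)·2.700 - (-3)·0.300) / (7) = -0.071
  q = (2 - (4)·-2.400 - (-4)·0.300) / (12) = 1.067
  r = (0 - (4)·-2.400 - (2)·2.700) / (8) = 0.525
Iteration 2:
  p = (4 - (2)·1.067 - (-3)·0.525) / (7) = 0.492
  q = (2 - (4)·-0.071 - (-4)·0.525) / (12) = 0.365
  r = (0 - (4)·-0.071 - (2)·1.067) / (8) = -0.231
Iteration 3:
  p = (4 - (2)·0.365 - (-3)·-0.231) / (7) = 0.368
  q = (2 - (4)·0.492 - (-4)·-0.231) / (12) = -0.074
  r = (0 - (4)·0.492 - (2)·0.365) / (8) = -0.337
Change: (-0.124, -0.439, -0.106) → max |·| = 0.439

0.439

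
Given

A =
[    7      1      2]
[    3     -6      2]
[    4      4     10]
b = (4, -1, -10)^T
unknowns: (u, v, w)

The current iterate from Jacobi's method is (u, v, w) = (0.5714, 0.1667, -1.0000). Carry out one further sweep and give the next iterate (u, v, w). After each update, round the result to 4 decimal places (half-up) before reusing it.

One sweep:
  u = (4 - (1)·0.1667 - (2)·-1.0000) / (7) = 0.8333
  v = (-1 - (3)·0.5714 - (2)·-1.0000) / (-6) = 0.1190
  w = (-10 - (4)·0.5714 - (4)·0.1667) / (10) = -1.2952

(0.8333, 0.1190, -1.2952)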